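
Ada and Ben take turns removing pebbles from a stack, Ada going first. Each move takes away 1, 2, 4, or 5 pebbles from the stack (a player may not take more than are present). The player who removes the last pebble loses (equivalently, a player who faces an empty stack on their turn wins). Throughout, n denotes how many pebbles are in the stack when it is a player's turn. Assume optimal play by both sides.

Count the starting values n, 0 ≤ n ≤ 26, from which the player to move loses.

9

Label each position W (a win for the player to move) or L (a loss). A position with no legal move is W; any other position is W exactly when some move reaches an L, and L when every move reaches a W.
n=0: no move; the opponent has just taken the last pebble and therefore loses → W
n=1: the only move is to 0(W), a W ⇒ L
n=2: can move to 1, which is L ⇒ W
n=3: can move to 1, which is L ⇒ W
n=4: moves to 3(W), 2(W), 0(W); every one is W ⇒ L
n=5: can move to 4, which is L ⇒ W
n=6: can move to 4, which is L ⇒ W
n=7: moves to 6(W), 5(W), 3(W), 2(W); every one is W ⇒ L
n=8: can move to 7, which is L ⇒ W
n=9: can move to 7, which is L ⇒ W
n=10: moves to 9(W), 8(W), 6(W), 5(W); every one is W ⇒ L
n=11: can move to 10, which is L ⇒ W
n=12: can move to 10, which is L ⇒ W
n=13: moves to 12(W), 11(W), 9(W), 8(W); every one is W ⇒ L
n=14: can move to 13, which is L ⇒ W
n=15: can move to 13, which is L ⇒ W
n=16: moves to 15(W), 14(W), 12(W), 11(W); every one is W ⇒ L
n=17: can move to 16, which is L ⇒ W
n=18: can move to 16, which is L ⇒ W
n=19: moves to 18(W), 17(W), 15(W), 14(W); every one is W ⇒ L
n=20: can move to 19, which is L ⇒ W
n=21: can move to 19, which is L ⇒ W
n=22: moves to 21(W), 20(W), 18(W), 17(W); every one is W ⇒ L
n=23: can move to 22, which is L ⇒ W
n=24: can move to 22, which is L ⇒ W
n=25: moves to 24(W), 23(W), 21(W), 20(W); every one is W ⇒ L
n=26: can move to 25, which is L ⇒ W
L entries with 0 ≤ n ≤ 26: n = 1, 4, 7, 10, 13, 16, 19, 22, 25; that makes 9.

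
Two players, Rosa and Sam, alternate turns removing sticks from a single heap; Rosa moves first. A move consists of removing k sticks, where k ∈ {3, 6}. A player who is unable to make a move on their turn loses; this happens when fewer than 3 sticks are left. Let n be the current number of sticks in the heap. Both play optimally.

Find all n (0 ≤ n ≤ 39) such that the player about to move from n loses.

0, 1, 2, 9, 10, 11, 18, 19, 20, 27, 28, 29, 36, 37, 38

Build the W/L table. Terminal = L. A non-terminal position is W if it has a move to some L; otherwise it is L.
n=0: no move → L
n=1: no move → L
n=2: no move → L
n=3: reaches L-position 0 → W
n=4: reaches L-position 1 → W
n=5: reaches L-position 2 → W
n=6: reaches L-position 0 → W
n=7: reaches L-position 1 → W
n=8: reaches L-position 2 → W
n=9: only reaches 6(W), 3(W), all W → L
n=10: only reaches 7(W), 4(W), all W → L
n=11: only reaches 8(W), 5(W), all W → L
n=12: reaches L-position 9 → W
n=13: reaches L-position 10 → W
n=14: reaches L-position 11 → W
n=15: reaches L-position 9 → W
n=16: reaches L-position 10 → W
n=17: reaches L-position 11 → W
n=18: only reaches 15(W), 12(W), all W → L
n=19: only reaches 16(W), 13(W), all W → L
n=20: only reaches 17(W), 14(W), all W → L
n=21: reaches L-position 18 → W
n=22: reaches L-position 19 → W
n=23: reaches L-position 20 → W
n=24: reaches L-position 18 → W
n=25: reaches L-position 19 → W
n=26: reaches L-position 20 → W
n=27: only reaches 24(W), 21(W), all W → L
n=28: only reaches 25(W), 22(W), all W → L
n=29: only reaches 26(W), 23(W), all W → L
n=30: reaches L-position 27 → W
n=31: reaches L-position 28 → W
n=32: reaches L-position 29 → W
n=33: reaches L-position 27 → W
n=34: reaches L-position 28 → W
n=35: reaches L-position 29 → W
n=36: only reaches 33(W), 30(W), all W → L
n=37: only reaches 34(W), 31(W), all W → L
n=38: only reaches 35(W), 32(W), all W → L
n=39: reaches L-position 36 → W
The losing starting values of n are exactly the entries labelled L in this table (15 of them).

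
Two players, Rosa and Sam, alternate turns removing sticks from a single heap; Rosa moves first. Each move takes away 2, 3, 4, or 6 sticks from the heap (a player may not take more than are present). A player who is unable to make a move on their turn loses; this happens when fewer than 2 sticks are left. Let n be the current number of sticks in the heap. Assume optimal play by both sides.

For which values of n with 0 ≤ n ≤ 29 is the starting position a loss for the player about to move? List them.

Use the standard recursion: the mover loses at a terminal position; elsewhere, the mover wins exactly when some move hands the opponent an L position.
n=0: no move → L
n=1: no move → L
n=2: →0(L), so W
n=3: →1(L), so W
n=4: →1(L), so W
n=5: →1(L), so W
n=6: →0(L), so W
n=7: →1(L), so W
n=8: →6(W), 5(W), 4(W), 2(W) — all W, so L
n=9: →7(W), 6(W), 5(W), 3(W) — all W, so L
n=10: →8(L), so W
n=11: →9(L), so W
n=12: →9(L), so W
n=13: →9(L), so W
n=14: →8(L), so W
n=15: →9(L), so W
n=16: →14(W), 13(W), 12(W), 10(W) — all W, so L
n=17: →15(W), 14(W), 13(W), 11(W) — all W, so L
n=18: →16(L), so W
n=19: →17(L), so W
n=20: →17(L), so W
n=21: →17(L), so W
n=22: →16(L), so W
n=23: →17(L), so W
n=24: →22(W), 21(W), 20(W), 18(W) — all W, so L
n=25: →23(W), 22(W), 21(W), 19(W) — all W, so L
n=26: →24(L), so W
n=27: →25(L), so W
n=28: →25(L), so W
n=29: →25(L), so W
The losing starting values of n are exactly the entries labelled L in this table (8 of them).

0, 1, 8, 9, 16, 17, 24, 25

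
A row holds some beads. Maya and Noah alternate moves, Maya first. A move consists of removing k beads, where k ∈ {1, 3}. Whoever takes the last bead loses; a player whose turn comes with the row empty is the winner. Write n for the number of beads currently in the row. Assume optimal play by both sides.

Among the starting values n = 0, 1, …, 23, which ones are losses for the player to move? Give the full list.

Label each position W (a win for the player to move) or L (a loss). A position with no legal move is W; any other position is W exactly when some move reaches an L, and L when every move reaches a W.
n=0: no move; the opponent has just taken the last bead and therefore loses → W
n=1: only reaches 0(W), which is W → L
n=2: reaches L-position 1 → W
n=3: only reaches 2(W), 0(W), all W → L
n=4: reaches L-position 3 → W
n=5: only reaches 4(W), 2(W), all W → L
n=6: reaches L-position 5 → W
n=7: only reaches 6(W), 4(W), all W → L
n=8: reaches L-position 7 → W
n=9: only reaches 8(W), 6(W), all W → L
n=10: reaches L-position 9 → W
n=11: only reaches 10(W), 8(W), all W → L
n=12: reaches L-position 11 → W
n=13: only reaches 12(W), 10(W), all W → L
n=14: reaches L-position 13 → W
n=15: only reaches 14(W), 12(W), all W → L
n=16: reaches L-position 15 → W
n=17: only reaches 16(W), 14(W), all W → L
n=18: reaches L-position 17 → W
n=19: only reaches 18(W), 16(W), all W → L
n=20: reaches L-position 19 → W
n=21: only reaches 20(W), 18(W), all W → L
n=22: reaches L-position 21 → W
n=23: only reaches 22(W), 20(W), all W → L
Reading off the rows marked L gives the requested list; there are 12 such values of n.

1, 3, 5, 7, 9, 11, 13, 15, 17, 19, 21, 23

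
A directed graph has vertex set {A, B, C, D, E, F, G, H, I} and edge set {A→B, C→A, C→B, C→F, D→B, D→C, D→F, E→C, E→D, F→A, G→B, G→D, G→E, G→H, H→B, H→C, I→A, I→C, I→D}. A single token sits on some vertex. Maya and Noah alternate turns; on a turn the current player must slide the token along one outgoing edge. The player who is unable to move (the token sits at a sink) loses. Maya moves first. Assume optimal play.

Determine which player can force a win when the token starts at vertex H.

Work bottom-up. With no move the player to move loses. Otherwise the position is W if at least one move leads to an L position for the opponent, and L if every move leads to a W.
Every edge goes from a vertex to one that appears earlier in the order B, A, F, C, H, D, E, G, I, so processing vertices in that order labels each vertex after all of its successors.
B: no outgoing edge → L
A: reaches L-position B → W
F: only reaches A(W), which is W → L
C: reaches L-position F → W
H: reaches L-position B → W
D: reaches L-position F → W
E: only reaches D(W), C(W), all W → L
G: reaches L-position E → W
I: only reaches D(W), C(W), A(W), all W → L
From H Maya can move to B, reaching an L position.

Maya wins.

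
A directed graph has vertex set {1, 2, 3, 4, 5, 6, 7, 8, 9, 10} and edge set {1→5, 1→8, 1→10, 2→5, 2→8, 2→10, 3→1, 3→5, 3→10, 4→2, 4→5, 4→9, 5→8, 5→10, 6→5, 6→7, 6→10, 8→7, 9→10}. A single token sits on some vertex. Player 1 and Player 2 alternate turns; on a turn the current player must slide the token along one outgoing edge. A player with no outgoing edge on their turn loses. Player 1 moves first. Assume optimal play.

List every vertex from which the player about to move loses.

Classify positions by backward induction: terminal positions (no move available) are L. From any other position, the mover wins iff some move reaches an L.
Every edge goes from a vertex to one that appears earlier in the order 7, 10, 8, 5, 6, 1, 3, 2, 9, 4, so processing vertices in that order labels each vertex after all of its successors.
7: no outgoing edge → L
10: no outgoing edge → L
8: can move to 7, which is L ⇒ W
5: can move to 10, which is L ⇒ W
6: can move to 10, which is L ⇒ W
1: can move to 10, which is L ⇒ W
3: can move to 10, which is L ⇒ W
2: can move to 10, which is L ⇒ W
9: can move to 10, which is L ⇒ W
4: moves to 9(W), 2(W), 5(W); every one is W ⇒ L
Reading off the rows marked L gives the requested list; there are 3 such vertices.

4, 7, 10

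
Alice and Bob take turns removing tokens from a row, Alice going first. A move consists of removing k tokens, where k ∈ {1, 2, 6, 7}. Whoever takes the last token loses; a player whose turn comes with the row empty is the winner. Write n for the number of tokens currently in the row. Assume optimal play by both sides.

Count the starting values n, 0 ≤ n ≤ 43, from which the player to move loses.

Compute win/loss labels from the base case upward. A position with no move is W. Any other position is W if it can reach an L in one move, else L.
n=0: no move; the opponent has just taken the last token and therefore loses → W
n=1: →0(W) only, which is W, so L
n=2: →1(L), so W
n=3: →1(L), so W
n=4: →3(W), 2(W) — all W, so L
n=5: →4(L), so W
n=6: →4(L), so W
n=7: →1(L), so W
n=8: →1(L), so W
n=9: →8(W), 7(W), 3(W), 2(W) — all W, so L
n=10: →9(L), so W
n=11: →9(L), so W
n=12: →11(W), 10(W), 6(W), 5(W) — all W, so L
n=13: →12(L), so W
n=14: →12(L), so W
n=15: →9(L), so W
n=16: →9(L), so W
n=17: →16(W), 15(W), 11(W), 10(W) — all W, so L
n=18: →17(L), so W
n=19: →17(L), so W
n=20: →19(W), 18(W), 14(W), 13(W) — all W, so L
n=21: →20(L), so W
n=22: →20(L), so W
n=23: →17(L), so W
n=24: →17(L), so W
n=25: →24(W), 23(W), 19(W), 18(W) — all W, so L
n=26: →25(L), so W
n=27: →25(L), so W
n=28: →27(W), 26(W), 22(W), 21(W) — all W, so L
n=29: →28(L), so W
n=30: →28(L), so W
n=31: →25(L), so W
n=32: →25(L), so W
n=33: →32(W), 31(W), 27(W), 26(W) — all W, so L
n=34: →33(L), so W
n=35: →33(L), so W
n=36: →35(W), 34(W), 30(W), 29(W) — all W, so L
n=37: →36(L), so W
n=38: →36(L), so W
n=39: →33(L), so W
n=40: →33(L), so W
n=41: →40(W), 39(W), 35(W), 34(W) — all W, so L
n=42: →41(L), so W
n=43: →41(L), so W
L entries with 0 ≤ n ≤ 43: n = 1, 4, 9, 12, 17, 20, 25, 28, 33, 36, 41; that makes 11.

11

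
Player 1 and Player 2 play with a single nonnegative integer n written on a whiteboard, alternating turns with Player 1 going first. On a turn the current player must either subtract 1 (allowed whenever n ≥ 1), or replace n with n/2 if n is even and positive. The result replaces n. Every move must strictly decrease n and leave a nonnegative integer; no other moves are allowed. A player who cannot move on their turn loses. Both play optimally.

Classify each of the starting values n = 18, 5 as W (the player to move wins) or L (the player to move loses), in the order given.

Compute win/loss labels from the base case upward. A position with no move is L. Any other position is W if it can reach an L in one move, else L.
n=0: no move → L
n=1: W (go to 0, an L position)
n=2: L (sole option 1(W) is W)
n=3: W (go to 2, an L position)
n=4: W (go to 2, an L position)
n=5: L (sole option 4(W) is W)
n=6: W (go to 5, an L position)
n=7: L (sole option 6(W) is W)
n=8: W (go to 7, an L position)
n=9: L (sole option 8(W) is W)
n=10: W (go to 5, an L position)
n=11: L (sole option 10(W) is W)
n=12: W (go to 11, an L position)
n=13: L (sole option 12(W) is W)
n=14: W (go to 7, an L position)
n=15: L (sole option 14(W) is W)
n=16: W (go to 15, an L position)
n=17: L (sole option 16(W) is W)
n=18: W (go to 9, an L position)

18: W, 5: L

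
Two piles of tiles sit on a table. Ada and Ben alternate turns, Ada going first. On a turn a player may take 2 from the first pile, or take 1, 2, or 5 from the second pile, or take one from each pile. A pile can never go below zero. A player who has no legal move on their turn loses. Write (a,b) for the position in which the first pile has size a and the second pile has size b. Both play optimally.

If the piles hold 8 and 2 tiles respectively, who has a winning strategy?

Use the standard recursion: the mover loses at a terminal position; elsewhere, the mover wins exactly when some move hands the opponent an L position.
No move ever increases a pile, so every position that can arise here has a ≤ 8 and b ≤ 2; it is enough to label the cells with 0 ≤ a ≤ 8 and 0 ≤ b ≤ 2.
Every move lowers a or b (never raises either), so fill the grid row by row in increasing a, and left to right within a row: each cell's successors are then already labelled.
      b=0  b=1  b=2
a=0:    L    W    W
a=1:    L    W    W
a=2:    W    W    L
a=3:    W    L    W
a=4:    L    W    W
a=5:    L    W    W
a=6:    W    W    L
a=7:    W    L    W
a=8:    L    W    W
Cells with no legal move (terminal, hence L): (0,0), (1,0).
The remaining L cells, each justified by listing all of its moves:
(2,2): only reaches (0,2)(W), (2,1)(W), (2,0)(W), (1,1)(W), all W → L
(3,1): only reaches (1,1)(W), (3,0)(W), (2,0)(W), all W → L
(4,0): only reaches (2,0)(W), which is W → L
(5,0): only reaches (3,0)(W), which is W → L
(6,2): only reaches (4,2)(W), (6,1)(W), (6,0)(W), (5,1)(W), all W → L
(7,1): only reaches (5,1)(W), (7,0)(W), (6,0)(W), all W → L
(8,0): only reaches (6,0)(W), which is W → L
Every other cell has at least one move into one of the L cells above, so it is W.
From (8,2) Ada can move to (6,2), reaching an L position.

Ada wins.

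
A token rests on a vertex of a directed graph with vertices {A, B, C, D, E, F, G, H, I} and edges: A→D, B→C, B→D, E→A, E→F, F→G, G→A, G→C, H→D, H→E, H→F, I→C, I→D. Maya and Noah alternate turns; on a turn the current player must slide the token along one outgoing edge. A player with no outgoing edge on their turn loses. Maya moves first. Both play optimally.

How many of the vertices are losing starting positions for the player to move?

3

Use the standard recursion: the mover loses at a terminal position; elsewhere, the mover wins exactly when some move hands the opponent an L position.
Every edge goes from a vertex to one that appears earlier in the order C, D, A, G, F, I, E, H, B, so processing vertices in that order labels each vertex after all of its successors.
C: no outgoing edge → L
D: no outgoing edge → L
A: reaches L-position D → W
G: reaches L-position C → W
F: only reaches G(W), which is W → L
I: reaches L-position D → W
E: reaches L-position F → W
H: reaches L-position F → W
B: reaches L-position D → W
The L vertices are C, D, F; that is 3 in all.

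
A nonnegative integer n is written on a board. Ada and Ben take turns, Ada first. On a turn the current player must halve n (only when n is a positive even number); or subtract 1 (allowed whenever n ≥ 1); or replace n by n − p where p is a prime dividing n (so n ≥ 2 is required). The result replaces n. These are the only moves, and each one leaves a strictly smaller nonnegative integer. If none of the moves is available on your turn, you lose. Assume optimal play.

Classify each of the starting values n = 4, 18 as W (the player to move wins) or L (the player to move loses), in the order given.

4: L, 18: W

Label each position W (a win for the player to move) or L (a loss). A position with no legal move is L; any other position is W exactly when some move reaches an L, and L when every move reaches a W.
n=0: no move → L
n=1: →0(L), so W
n=2: →0(L), so W
n=3: →0(L), so W
n=4: →2(W), 3(W) — all W, so L
n=5: →0(L), so W
n=6: →4(L), so W
n=7: →0(L), so W
n=8: →4(L), so W
n=9: →6(W), 8(W) — all W, so L
n=10: →9(L), so W
n=11: →0(L), so W
n=12: →9(L), so W
n=13: →0(L), so W
n=14: →7(W), 12(W), 13(W) — all W, so L
n=15: →14(L), so W
n=16: →14(L), so W
n=17: →0(L), so W
n=18: →9(L), so W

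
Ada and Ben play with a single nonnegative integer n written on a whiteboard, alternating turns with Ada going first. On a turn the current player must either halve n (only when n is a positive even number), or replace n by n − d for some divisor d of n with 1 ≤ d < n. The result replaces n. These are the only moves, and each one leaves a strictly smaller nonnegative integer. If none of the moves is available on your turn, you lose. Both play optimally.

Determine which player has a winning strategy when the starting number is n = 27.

Ben wins.

Use the standard recursion: the mover loses at a terminal position; elsewhere, the mover wins exactly when some move hands the opponent an L position.
n=0: no move → L
n=1: no move → L
n=2: →1(L), so W
n=3: →2(W) only, which is W, so L
n=4: →3(L), so W
n=5: →4(W) only, which is W, so L
n=6: →3(L), so W
n=7: →6(W) only, which is W, so L
n=8: →7(L), so W
n=9: →6(W), 8(W) — all W, so L
n=10: →5(L), so W
n=11: →10(W) only, which is W, so L
n=12: →9(L), so W
n=13: →12(W) only, which is W, so L
n=14: →7(L), so W
n=15: →10(W), 12(W), 14(W) — all W, so L
n=16: →15(L), so W
n=17: →16(W) only, which is W, so L
n=18: →9(L), so W
n=19: →18(W) only, which is W, so L
n=20: →15(L), so W
n=21: →14(W), 18(W), 20(W) — all W, so L
n=22: →11(L), so W
n=23: →22(W) only, which is W, so L
n=24: →21(L), so W
n=25: →20(W), 24(W) — all W, so L
n=26: →13(L), so W
n=27: →18(W), 24(W), 26(W) — all W, so L
Every move from 27 reaches a W position, so the mover loses.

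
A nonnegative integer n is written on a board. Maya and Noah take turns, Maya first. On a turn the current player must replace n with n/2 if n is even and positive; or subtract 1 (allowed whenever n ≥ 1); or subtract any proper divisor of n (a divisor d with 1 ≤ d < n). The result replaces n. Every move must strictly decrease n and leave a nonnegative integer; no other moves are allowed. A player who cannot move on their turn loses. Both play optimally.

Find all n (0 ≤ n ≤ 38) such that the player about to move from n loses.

Classify positions by backward induction: terminal positions (no move available) are L. From any other position, the mover wins iff some move reaches an L.
n=0: no move → L
n=1: reaches L-position 0 → W
n=2: only reaches 1(W), which is W → L
n=3: reaches L-position 2 → W
n=4: reaches L-position 2 → W
n=5: only reaches 4(W), which is W → L
n=6: reaches L-position 5 → W
n=7: only reaches 6(W), which is W → L
n=8: reaches L-position 7 → W
n=9: only reaches 6(W), 8(W), all W → L
n=10: reaches L-position 5 → W
n=11: only reaches 10(W), which is W → L
n=12: reaches L-position 9 → W
n=13: only reaches 12(W), which is W → L
n=14: reaches L-position 7 → W
n=15: only reaches 10(W), 12(W), 14(W), all W → L
n=16: reaches L-position 15 → W
n=17: only reaches 16(W), which is W → L
n=18: reaches L-position 9 → W
n=19: only reaches 18(W), which is W → L
n=20: reaches L-position 15 → W
n=21: only reaches 14(W), 18(W), 20(W), all W → L
n=22: reaches L-position 11 → W
n=23: only reaches 22(W), which is W → L
n=24: reaches L-position 21 → W
n=25: only reaches 20(W), 24(W), all W → L
n=26: reaches L-position 13 → W
n=27: only reaches 18(W), 24(W), 26(W), all W → L
n=28: reaches L-position 21 → W
n=29: only reaches 28(W), which is W → L
n=30: reaches L-position 15 → W
n=31: only reaches 30(W), which is W → L
n=32: reaches L-position 31 → W
n=33: only reaches 22(W), 30(W), 32(W), all W → L
n=34: reaches L-position 17 → W
n=35: only reaches 28(W), 30(W), 34(W), all W → L
n=36: reaches L-position 27 → W
n=37: only reaches 36(W), which is W → L
n=38: reaches L-position 19 → W
Reading off the rows marked L gives the requested list; there are 19 such values of n.

0, 2, 5, 7, 9, 11, 13, 15, 17, 19, 21, 23, 25, 27, 29, 31, 33, 35, 37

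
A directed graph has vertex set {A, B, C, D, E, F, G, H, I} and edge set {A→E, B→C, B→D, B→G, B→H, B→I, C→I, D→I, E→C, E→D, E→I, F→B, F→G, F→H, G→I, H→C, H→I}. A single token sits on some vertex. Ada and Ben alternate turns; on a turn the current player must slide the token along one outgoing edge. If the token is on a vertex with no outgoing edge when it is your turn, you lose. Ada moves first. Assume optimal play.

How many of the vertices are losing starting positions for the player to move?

3

Build the W/L table. Terminal = L. A non-terminal position is W if it has a move to some L; otherwise it is L.
Every edge goes from a vertex to one that appears earlier in the order I, C, H, G, D, E, B, F, A, so processing vertices in that order labels each vertex after all of its successors.
I: no outgoing edge → L
C: →I(L), so W
H: →I(L), so W
G: →I(L), so W
D: →I(L), so W
E: →I(L), so W
B: →I(L), so W
F: →B(W), G(W), H(W) — all W, so L
A: →E(W) only, which is W, so L
The L vertices are A, F, I; that is 3 in all.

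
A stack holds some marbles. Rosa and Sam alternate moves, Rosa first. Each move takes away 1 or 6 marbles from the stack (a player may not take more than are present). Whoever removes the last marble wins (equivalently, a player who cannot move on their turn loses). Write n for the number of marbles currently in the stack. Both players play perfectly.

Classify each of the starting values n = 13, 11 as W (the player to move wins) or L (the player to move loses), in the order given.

13: W, 11: L

Compute win/loss labels from the base case upward. A position with no move is L. Any other position is W if it can reach an L in one move, else L.
n=0: no move → L
n=1: reaches L-position 0 → W
n=2: only reaches 1(W), which is W → L
n=3: reaches L-position 2 → W
n=4: only reaches 3(W), which is W → L
n=5: reaches L-position 4 → W
n=6: reaches L-position 0 → W
n=7: only reaches 6(W), 1(W), all W → L
n=8: reaches L-position 7 → W
n=9: only reaches 8(W), 3(W), all W → L
n=10: reaches L-position 9 → W
n=11: only reaches 10(W), 5(W), all W → L
n=12: reaches L-position 11 → W
n=13: reaches L-position 7 → W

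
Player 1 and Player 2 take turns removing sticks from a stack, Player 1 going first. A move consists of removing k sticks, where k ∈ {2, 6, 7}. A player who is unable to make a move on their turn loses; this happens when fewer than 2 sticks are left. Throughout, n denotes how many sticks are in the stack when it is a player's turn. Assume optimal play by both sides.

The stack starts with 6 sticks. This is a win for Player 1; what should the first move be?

Build the W/L table. Terminal = L. A non-terminal position is W if it has a move to some L; otherwise it is L.
n=0: no move → L
n=1: no move → L
n=2: W (go to 0, an L position)
n=3: W (go to 1, an L position)
n=4: L (sole option 2(W) is W)
n=5: L (sole option 3(W) is W)
n=6: W (go to 4, an L position)
From 6, the L positions reachable in one move are: 4, 0. Any move reaching one of these is winning.

Remove 2, leaving 4.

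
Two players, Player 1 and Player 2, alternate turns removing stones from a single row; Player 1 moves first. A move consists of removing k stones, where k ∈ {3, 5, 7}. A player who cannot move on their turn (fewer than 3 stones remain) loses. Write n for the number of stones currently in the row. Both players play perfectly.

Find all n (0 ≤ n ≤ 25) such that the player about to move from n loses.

Use the standard recursion: the mover loses at a terminal position; elsewhere, the mover wins exactly when some move hands the opponent an L position.
n=0: no move → L
n=1: no move → L
n=2: no move → L
n=3: reaches L-position 0 → W
n=4: reaches L-position 1 → W
n=5: reaches L-position 2 → W
n=6: reaches L-position 1 → W
n=7: reaches L-position 2 → W
n=8: reaches L-position 1 → W
n=9: reaches L-position 2 → W
n=10: only reaches 7(W), 5(W), 3(W), all W → L
n=11: only reaches 8(W), 6(W), 4(W), all W → L
n=12: only reaches 9(W), 7(W), 5(W), all W → L
n=13: reaches L-position 10 → W
n=14: reaches L-position 11 → W
n=15: reaches L-position 12 → W
n=16: reaches L-position 11 → W
n=17: reaches L-position 12 → W
n=18: reaches L-position 11 → W
n=19: reaches L-position 12 → W
n=20: only reaches 17(W), 15(W), 13(W), all W → L
n=21: only reaches 18(W), 16(W), 14(W), all W → L
n=22: only reaches 19(W), 17(W), 15(W), all W → L
n=23: reaches L-position 20 → W
n=24: reaches L-position 21 → W
n=25: reaches L-position 22 → W
Reading off the rows marked L gives the requested list; there are 9 such values of n.

0, 1, 2, 10, 11, 12, 20, 21, 22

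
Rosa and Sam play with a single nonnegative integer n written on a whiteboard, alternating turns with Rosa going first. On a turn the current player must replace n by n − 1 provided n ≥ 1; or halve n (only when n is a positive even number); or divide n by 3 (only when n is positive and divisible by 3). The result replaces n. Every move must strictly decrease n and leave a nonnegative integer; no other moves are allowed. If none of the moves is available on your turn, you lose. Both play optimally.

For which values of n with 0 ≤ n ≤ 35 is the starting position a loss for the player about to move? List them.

Classify positions by backward induction: terminal positions (no move available) are L. From any other position, the mover wins iff some move reaches an L.
n=0: no move → L
n=1: reaches L-position 0 → W
n=2: only reaches 1(W), which is W → L
n=3: reaches L-position 2 → W
n=4: reaches L-position 2 → W
n=5: only reaches 4(W), which is W → L
n=6: reaches L-position 2 → W
n=7: only reaches 6(W), which is W → L
n=8: reaches L-position 7 → W
n=9: only reaches 3(W), 8(W), all W → L
n=10: reaches L-position 5 → W
n=11: only reaches 10(W), which is W → L
n=12: reaches L-position 11 → W
n=13: only reaches 12(W), which is W → L
n=14: reaches L-position 7 → W
n=15: reaches L-position 5 → W
n=16: only reaches 8(W), 15(W), all W → L
n=17: reaches L-position 16 → W
n=18: reaches L-position 9 → W
n=19: only reaches 18(W), which is W → L
n=20: reaches L-position 19 → W
n=21: reaches L-position 7 → W
n=22: reaches L-position 11 → W
n=23: only reaches 22(W), which is W → L
n=24: reaches L-position 23 → W
n=25: only reaches 24(W), which is W → L
n=26: reaches L-position 13 → W
n=27: reaches L-position 9 → W
n=28: only reaches 14(W), 27(W), all W → L
n=29: reaches L-position 28 → W
n=30: only reaches 10(W), 15(W), 29(W), all W → L
n=31: reaches L-position 30 → W
n=32: reaches L-position 16 → W
n=33: reaches L-position 11 → W
n=34: only reaches 17(W), 33(W), all W → L
n=35: reaches L-position 34 → W
Reading off the rows marked L gives the requested list; there are 14 such values of n.

0, 2, 5, 7, 9, 11, 13, 16, 19, 23, 25, 28, 30, 34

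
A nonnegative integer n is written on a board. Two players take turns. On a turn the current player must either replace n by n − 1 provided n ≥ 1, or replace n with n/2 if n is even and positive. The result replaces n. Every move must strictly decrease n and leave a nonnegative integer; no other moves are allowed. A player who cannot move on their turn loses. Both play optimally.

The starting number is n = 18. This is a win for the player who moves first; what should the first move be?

Work bottom-up. With no move the player to move loses. Otherwise the position is W if at least one move leads to an L position for the opponent, and L if every move leads to a W.
n=0: no move → L
n=1: →0(L), so W
n=2: →1(W) only, which is W, so L
n=3: →2(L), so W
n=4: →2(L), so W
n=5: →4(W) only, which is W, so L
n=6: →5(L), so W
n=7: →6(W) only, which is W, so L
n=8: →7(L), so W
n=9: →8(W) only, which is W, so L
n=10: →5(L), so W
n=11: →10(W) only, which is W, so L
n=12: →11(L), so W
n=13: →12(W) only, which is W, so L
n=14: →7(L), so W
n=15: →14(W) only, which is W, so L
n=16: →15(L), so W
n=17: →16(W) only, which is W, so L
n=18: →9(L), so W
From 18, the L positions reachable in one move are: 9, 17. Any move reaching one of these is winning.

Move to 9.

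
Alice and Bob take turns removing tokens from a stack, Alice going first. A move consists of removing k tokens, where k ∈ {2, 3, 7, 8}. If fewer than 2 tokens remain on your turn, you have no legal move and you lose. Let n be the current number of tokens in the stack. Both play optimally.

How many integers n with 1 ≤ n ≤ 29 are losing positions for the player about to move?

Label each position W (a win for the player to move) or L (a loss). A position with no legal move is L; any other position is W exactly when some move reaches an L, and L when every move reaches a W.
n=0: no move → L
n=1: no move → L
n=2: →0(L), so W
n=3: →1(L), so W
n=4: →1(L), so W
n=5: →3(W), 2(W) — all W, so L
n=6: →4(W), 3(W) — all W, so L
n=7: →5(L), so W
n=8: →6(L), so W
n=9: →6(L), so W
n=10: →8(W), 7(W), 3(W), 2(W) — all W, so L
n=11: →9(W), 8(W), 4(W), 3(W) — all W, so L
n=12: →10(L), so W
n=13: →11(L), so W
n=14: →11(L), so W
n=15: →13(W), 12(W), 8(W), 7(W) — all W, so L
n=16: →14(W), 13(W), 9(W), 8(W) — all W, so L
n=17: →15(L), so W
n=18: →16(L), so W
n=19: →16(L), so W
n=20: →18(W), 17(W), 13(W), 12(W) — all W, so L
n=21: →19(W), 18(W), 14(W), 13(W) — all W, so L
n=22: →20(L), so W
n=23: →21(L), so W
n=24: →21(L), so W
n=25: →23(W), 22(W), 18(W), 17(W) — all W, so L
n=26: →24(W), 23(W), 19(W), 18(W) — all W, so L
n=27: →25(L), so W
n=28: →26(L), so W
n=29: →26(L), so W
L entries with 1 ≤ n ≤ 29 (n=0 is outside the asked range and is not counted): n = 1, 5, 6, 10, 11, 15, 16, 20, 21, 25, 26; that makes 11.

11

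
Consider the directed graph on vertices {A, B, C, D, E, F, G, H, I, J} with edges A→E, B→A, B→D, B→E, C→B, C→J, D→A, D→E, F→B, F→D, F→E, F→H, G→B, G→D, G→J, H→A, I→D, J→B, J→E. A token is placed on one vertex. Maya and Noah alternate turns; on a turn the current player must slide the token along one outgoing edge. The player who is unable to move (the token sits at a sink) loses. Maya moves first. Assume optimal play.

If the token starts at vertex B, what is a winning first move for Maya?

Use the standard recursion: the mover loses at a terminal position; elsewhere, the mover wins exactly when some move hands the opponent an L position.
Every edge goes from a vertex to one that appears earlier in the order E, A, D, B, J, I, C, H, F, G, so processing vertices in that order labels each vertex after all of its successors.
E: no outgoing edge → L
A: can move to E, which is L ⇒ W
D: can move to E, which is L ⇒ W
B: can move to E, which is L ⇒ W
J: can move to E, which is L ⇒ W
I: the only move is to D(W), a W ⇒ L
C: moves to J(W), B(W); every one is W ⇒ L
H: the only move is to A(W), a W ⇒ L
F: can move to H, which is L ⇒ W
G: moves to J(W), B(W), D(W); every one is W ⇒ L
From B, the L positions reachable in one move are: E.

Move to E.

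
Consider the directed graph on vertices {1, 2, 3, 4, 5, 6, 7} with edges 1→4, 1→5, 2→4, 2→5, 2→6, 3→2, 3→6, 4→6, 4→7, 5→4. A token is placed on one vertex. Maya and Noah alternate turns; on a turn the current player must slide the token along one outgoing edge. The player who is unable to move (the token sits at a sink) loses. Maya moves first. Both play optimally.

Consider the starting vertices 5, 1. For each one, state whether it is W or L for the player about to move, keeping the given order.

Compute win/loss labels from the base case upward. A position with no move is L. Any other position is W if it can reach an L in one move, else L.
Every edge goes from a vertex to one that appears earlier in the order 7, 6, 4, 5, 2, 1, 3, so processing vertices in that order labels each vertex after all of its successors.
7: no outgoing edge → L
6: no outgoing edge → L
4: reaches L-position 6 → W
5: only reaches 4(W), which is W → L
2: reaches L-position 5 → W
1: reaches L-position 5 → W
3: reaches L-position 6 → W

5: L, 1: W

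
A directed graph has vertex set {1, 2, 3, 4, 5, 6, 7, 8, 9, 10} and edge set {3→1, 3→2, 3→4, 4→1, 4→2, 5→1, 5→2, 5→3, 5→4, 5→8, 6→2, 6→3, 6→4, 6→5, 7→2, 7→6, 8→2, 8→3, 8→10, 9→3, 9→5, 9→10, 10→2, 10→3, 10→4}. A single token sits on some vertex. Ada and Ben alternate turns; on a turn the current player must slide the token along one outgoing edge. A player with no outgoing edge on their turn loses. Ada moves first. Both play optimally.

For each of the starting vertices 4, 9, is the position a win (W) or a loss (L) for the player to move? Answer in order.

4: W, 9: L

Classify positions by backward induction: terminal positions (no move available) are L. From any other position, the mover wins iff some move reaches an L.
Every edge goes from a vertex to one that appears earlier in the order 1, 2, 4, 3, 10, 8, 5, 9, 6, 7, so processing vertices in that order labels each vertex after all of its successors.
1: no outgoing edge → L
2: no outgoing edge → L
4: reaches L-position 2 → W
3: reaches L-position 2 → W
10: reaches L-position 2 → W
8: reaches L-position 2 → W
5: reaches L-position 2 → W
9: only reaches 5(W), 10(W), 3(W), all W → L
6: reaches L-position 2 → W
7: reaches L-position 2 → W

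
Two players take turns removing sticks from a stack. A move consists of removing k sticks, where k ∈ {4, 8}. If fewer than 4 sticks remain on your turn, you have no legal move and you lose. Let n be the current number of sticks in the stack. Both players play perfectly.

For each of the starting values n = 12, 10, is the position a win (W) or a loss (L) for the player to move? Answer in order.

12: L, 10: W

Positions with no move are L. A position that does have a move is losing for the player to move precisely when every available move leads to a winning position for the opponent. Fill in the labels:
n=0: no move → L
n=1: no move → L
n=2: no move → L
n=3: no move → L
n=4: reaches L-position 0 → W
n=5: reaches L-position 1 → W
n=6: reaches L-position 2 → W
n=7: reaches L-position 3 → W
n=8: reaches L-position 0 → W
n=9: reaches L-position 1 → W
n=10: reaches L-position 2 → W
n=11: reaches L-position 3 → W
n=12: only reaches 8(W), 4(W), all W → L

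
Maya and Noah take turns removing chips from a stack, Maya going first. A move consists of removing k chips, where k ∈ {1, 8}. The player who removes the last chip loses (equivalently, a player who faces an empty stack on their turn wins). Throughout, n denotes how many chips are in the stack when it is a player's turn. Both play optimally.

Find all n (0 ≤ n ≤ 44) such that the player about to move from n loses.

Work bottom-up. With no move the player to move wins. Otherwise the position is W if at least one move leads to an L position for the opponent, and L if every move leads to a W.
n=0: no move; the opponent has just taken the last chip and therefore loses → W
n=1: L (sole option 0(W) is W)
n=2: W (go to 1, an L position)
n=3: L (sole option 2(W) is W)
n=4: W (go to 3, an L position)
n=5: L (sole option 4(W) is W)
n=6: W (go to 5, an L position)
n=7: L (sole option 6(W) is W)
n=8: W (go to 7, an L position)
n=9: W (go to 1, an L position)
n=10: L (options 9(W), 2(W) are all W)
n=11: W (go to 10, an L position)
n=12: L (options 11(W), 4(W) are all W)
n=13: W (go to 12, an L position)
n=14: L (options 13(W), 6(W) are all W)
n=15: W (go to 14, an L position)
n=16: L (options 15(W), 8(W) are all W)
n=17: W (go to 16, an L position)
n=18: W (go to 10, an L position)
n=19: L (options 18(W), 11(W) are all W)
n=20: W (go to 19, an L position)
n=21: L (options 20(W), 13(W) are all W)
n=22: W (go to 21, an L position)
n=23: L (options 22(W), 15(W) are all W)
n=24: W (go to 23, an L position)
n=25: L (options 24(W), 17(W) are all W)
n=26: W (go to 25, an L position)
n=27: W (go to 19, an L position)
n=28: L (options 27(W), 20(W) are all W)
n=29: W (go to 28, an L position)
n=30: L (options 29(W), 22(W) are all W)
n=31: W (go to 30, an L position)
n=32: L (options 31(W), 24(W) are all W)
n=33: W (go to 32, an L position)
n=34: L (options 33(W), 26(W) are all W)
n=35: W (go to 34, an L position)
n=36: W (go to 28, an L position)
n=37: L (options 36(W), 29(W) are all W)
n=38: W (go to 37, an L position)
n=39: L (options 38(W), 31(W) are all W)
n=40: W (go to 39, an L position)
n=41: L (options 40(W), 33(W) are all W)
n=42: W (go to 41, an L position)
n=43: L (options 42(W), 35(W) are all W)
n=44: W (go to 43, an L position)
The losing starting values of n are exactly the entries labelled L in this table (20 of them).

1, 3, 5, 7, 10, 12, 14, 16, 19, 21, 23, 25, 28, 30, 32, 34, 37, 39, 41, 43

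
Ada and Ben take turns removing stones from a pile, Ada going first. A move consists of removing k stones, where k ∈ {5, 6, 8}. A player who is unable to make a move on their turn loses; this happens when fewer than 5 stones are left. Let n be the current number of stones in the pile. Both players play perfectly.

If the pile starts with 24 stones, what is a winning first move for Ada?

Classify positions by backward induction: terminal positions (no move available) are L. From any other position, the mover wins iff some move reaches an L.
n=0: no move → L
n=1: no move → L
n=2: no move → L
n=3: no move → L
n=4: no move → L
n=5: →0(L), so W
n=6: →1(L), so W
n=7: →2(L), so W
n=8: →3(L), so W
n=9: →4(L), so W
n=10: →4(L), so W
n=11: →3(L), so W
n=12: →4(L), so W
n=13: →8(W), 7(W), 5(W) — all W, so L
n=14: →9(W), 8(W), 6(W) — all W, so L
n=15: →10(W), 9(W), 7(W) — all W, so L
n=16: →11(W), 10(W), 8(W) — all W, so L
n=17: →12(W), 11(W), 9(W) — all W, so L
n=18: →13(L), so W
n=19: →14(L), so W
n=20: →15(L), so W
n=21: →16(L), so W
n=22: →17(L), so W
n=23: →17(L), so W
n=24: →16(L), so W
From 24, the L positions reachable in one move are: 16.

Remove 8, leaving 16.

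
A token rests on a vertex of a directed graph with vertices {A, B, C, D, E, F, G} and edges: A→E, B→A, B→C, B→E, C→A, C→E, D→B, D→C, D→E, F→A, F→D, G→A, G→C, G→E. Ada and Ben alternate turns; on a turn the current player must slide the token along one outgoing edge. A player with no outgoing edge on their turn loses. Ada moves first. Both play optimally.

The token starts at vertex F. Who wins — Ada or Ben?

Use the standard recursion: the mover loses at a terminal position; elsewhere, the mover wins exactly when some move hands the opponent an L position.
Every edge goes from a vertex to one that appears earlier in the order E, A, C, B, G, D, F, so processing vertices in that order labels each vertex after all of its successors.
E: no outgoing edge → L
A: reaches L-position E → W
C: reaches L-position E → W
B: reaches L-position E → W
G: reaches L-position E → W
D: reaches L-position E → W
F: only reaches D(W), A(W), all W → L
Every move from F reaches a W position, so the mover loses.

Ben wins.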